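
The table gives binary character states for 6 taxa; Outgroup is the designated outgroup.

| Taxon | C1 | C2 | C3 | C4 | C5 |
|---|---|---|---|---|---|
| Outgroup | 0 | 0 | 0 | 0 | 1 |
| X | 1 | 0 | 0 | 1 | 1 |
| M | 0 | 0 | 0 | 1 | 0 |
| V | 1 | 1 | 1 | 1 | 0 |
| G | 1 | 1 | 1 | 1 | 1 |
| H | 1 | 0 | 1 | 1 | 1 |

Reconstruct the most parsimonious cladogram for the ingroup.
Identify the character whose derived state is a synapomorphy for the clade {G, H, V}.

C3

Character polarity is set by the outgroup: the derived state is whichever differs from the outgroup's state, so for C5 the derived state is '0', and for the remaining characters it is '1'.
C1: derived state '1' in G, H, V, and X only — synapomorphy for {G, H, V, X}.
C2: derived state '1' in G and V only — synapomorphy for {G, V}.
C3 (derived state '1') is shared by G, H, and V — a synapomorphy uniting that clade.
C4 (derived state '1') is shared by all ingroup taxa — unites the whole ingroup.
C5 (state '0') occurs in M and V but conflicts with the nesting implied by the other characters — most parsimoniously interpreted as homoplasy.
Most parsimonious ingroup topology: ((X,((V,G),H)),M).
The clade {G, H, V} is supported by C3: its derived state '1' occurs in exactly those taxa and in no other taxon (including the outgroup).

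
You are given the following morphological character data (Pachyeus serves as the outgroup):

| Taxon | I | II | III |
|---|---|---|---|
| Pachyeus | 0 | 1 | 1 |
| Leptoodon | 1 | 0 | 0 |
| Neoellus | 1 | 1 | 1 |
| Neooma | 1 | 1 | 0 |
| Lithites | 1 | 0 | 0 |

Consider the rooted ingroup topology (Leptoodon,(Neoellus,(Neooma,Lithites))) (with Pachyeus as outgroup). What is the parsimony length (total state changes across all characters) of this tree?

5

Map each character onto (Leptoodon,(Neoellus,(Neooma,Lithites))) (rooted by Pachyeus) and count the minimum state changes it requires (Fitch parsimony):
I: 1; II: 2; III: 2.
Total tree length = 5.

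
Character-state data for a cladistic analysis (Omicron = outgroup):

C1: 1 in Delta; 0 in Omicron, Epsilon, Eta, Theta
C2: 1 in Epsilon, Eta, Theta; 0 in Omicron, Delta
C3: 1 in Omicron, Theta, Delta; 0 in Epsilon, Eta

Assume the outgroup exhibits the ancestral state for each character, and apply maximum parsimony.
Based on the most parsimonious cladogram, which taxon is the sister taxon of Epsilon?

Character polarity is set by the outgroup: the derived state is whichever differs from the outgroup's state, so for C3 the derived state is '0', and for the remaining characters it is '1'.
C1: derived state '1' in Delta only — an autapomorphy, so it tells us nothing about relationships among taxa.
C2 (derived state '1') is shared by Epsilon, Eta, and Theta — a synapomorphy uniting that clade.
Only Epsilon and Eta show the derived state '0' for C3, supporting them as a clade.
Most parsimonious ingroup topology: (((Epsilon,Eta),Theta),Delta).
Epsilon and Eta form a cherry on this tree, so they are sister taxa.

Eta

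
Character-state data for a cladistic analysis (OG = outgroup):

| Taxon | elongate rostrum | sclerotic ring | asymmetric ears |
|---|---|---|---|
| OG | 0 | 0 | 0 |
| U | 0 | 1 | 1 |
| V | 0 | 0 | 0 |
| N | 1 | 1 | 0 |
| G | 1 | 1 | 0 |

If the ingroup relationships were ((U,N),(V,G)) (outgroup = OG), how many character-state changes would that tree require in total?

5

Map each character onto ((U,N),(V,G)) (rooted by OG) and count the minimum state changes it requires (Fitch parsimony):
elongate rostrum: 2; sclerotic ring: 2; asymmetric ears: 1.
Total tree length = 5.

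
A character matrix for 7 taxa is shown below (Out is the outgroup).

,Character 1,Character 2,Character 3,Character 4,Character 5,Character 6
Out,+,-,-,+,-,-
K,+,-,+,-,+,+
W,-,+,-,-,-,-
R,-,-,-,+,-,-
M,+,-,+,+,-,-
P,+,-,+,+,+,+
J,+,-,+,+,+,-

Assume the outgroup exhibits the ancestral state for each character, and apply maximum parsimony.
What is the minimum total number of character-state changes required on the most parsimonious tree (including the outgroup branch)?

Character polarity is set by the outgroup: the derived state is whichever differs from the outgroup's state, so for Character 1, Character 4 the derived state is '-', and for the remaining characters it is '+'.
Character 1: derived state '-' in R and W only — synapomorphy for {R, W}.
Character 2: derived state '+' in W only — an autapomorphy, so it tells us nothing about relationships among taxa.
Character 3 (derived state '+') is shared by J, K, M, and P — a synapomorphy uniting that clade.
Character 4 (state '-') occurs in K and W but conflicts with the nesting implied by the other characters — most parsimoniously interpreted as homoplasy.
Only J, K, and P show the derived state '+' for Character 5, supporting them as a clade.
Character 6 (derived state '+') is shared by K and P — a synapomorphy uniting that clade.
Most parsimonious ingroup topology: ((((K,P),J),M),(W,R)).
Changes per character on this tree: Character 1: 1; Character 2: 1; Character 3: 1; Character 4: 2; Character 5: 1; Character 6: 1.
Total = 7.

7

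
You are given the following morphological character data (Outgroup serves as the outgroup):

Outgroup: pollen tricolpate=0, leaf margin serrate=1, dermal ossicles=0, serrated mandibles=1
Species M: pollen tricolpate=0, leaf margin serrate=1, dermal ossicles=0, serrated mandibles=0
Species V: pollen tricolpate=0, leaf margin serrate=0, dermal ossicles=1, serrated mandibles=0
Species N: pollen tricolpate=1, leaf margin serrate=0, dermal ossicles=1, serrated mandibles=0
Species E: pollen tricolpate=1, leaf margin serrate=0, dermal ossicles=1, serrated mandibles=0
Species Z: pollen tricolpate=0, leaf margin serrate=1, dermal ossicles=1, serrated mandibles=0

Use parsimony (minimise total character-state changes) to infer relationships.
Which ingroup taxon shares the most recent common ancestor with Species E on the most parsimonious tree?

Character polarity is set by the outgroup: the derived state is whichever differs from the outgroup's state, so for leaf margin serrate, serrated mandibles the derived state is '0', and for the remaining characters it is '1'.
pollen tricolpate (derived state '1') is shared by Species E and Species N — a synapomorphy uniting that clade.
leaf margin serrate (derived state '0') is shared by Species E, Species N, and Species V — a synapomorphy uniting that clade.
Only Species E, Species N, Species V, and Species Z show the derived state '1' for dermal ossicles, supporting them as a clade.
All ingroup taxa share the derived state '0' for serrated mandibles; it defines the ingroup but does not resolve relationships within it.
Most parsimonious ingroup topology: (Species M,((Species V,(Species N,Species E)),Species Z)).
Species E and Species N form a cherry on this tree, so they are sister taxa.

Species N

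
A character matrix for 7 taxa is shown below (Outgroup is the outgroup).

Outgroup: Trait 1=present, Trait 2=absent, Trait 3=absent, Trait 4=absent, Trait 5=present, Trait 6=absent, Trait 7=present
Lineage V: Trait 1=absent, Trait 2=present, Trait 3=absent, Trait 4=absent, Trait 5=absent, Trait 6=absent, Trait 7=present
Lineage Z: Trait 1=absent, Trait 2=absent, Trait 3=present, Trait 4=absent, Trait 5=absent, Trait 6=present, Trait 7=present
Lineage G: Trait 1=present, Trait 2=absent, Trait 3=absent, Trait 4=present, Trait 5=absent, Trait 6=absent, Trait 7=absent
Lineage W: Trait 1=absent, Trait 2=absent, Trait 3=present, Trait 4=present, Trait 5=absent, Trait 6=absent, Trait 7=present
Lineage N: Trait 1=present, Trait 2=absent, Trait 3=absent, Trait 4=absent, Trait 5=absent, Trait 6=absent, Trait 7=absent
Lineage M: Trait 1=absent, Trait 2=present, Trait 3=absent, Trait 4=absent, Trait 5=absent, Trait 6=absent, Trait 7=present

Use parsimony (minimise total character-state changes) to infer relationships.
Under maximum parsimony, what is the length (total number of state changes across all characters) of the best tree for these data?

8

Character polarity is set by the outgroup: the derived state is whichever differs from the outgroup's state, so for Trait 1, Trait 5, Trait 7 the derived state is 'absent', and for the remaining characters it is 'present'.
Trait 1 (derived state 'absent') is shared by Lineage M, Lineage V, Lineage W, and Lineage Z — a synapomorphy uniting that clade.
Only Lineage M and Lineage V show the derived state 'present' for Trait 2, supporting them as a clade.
Trait 3 (derived state 'present') is shared by Lineage W and Lineage Z — a synapomorphy uniting that clade.
Trait 4 groups Lineage G and Lineage W, which is incompatible with the clades supported by the remaining characters; treating it as convergent (homoplasy) costs fewer steps than any alternative tree.
All ingroup taxa share the derived state 'absent' for Trait 5; it defines the ingroup but does not resolve relationships within it.
Trait 6: derived state 'present' in Lineage Z only — an autapomorphy, so it tells us nothing about relationships among taxa.
Trait 7 (derived state 'absent') is shared by Lineage G and Lineage N — a synapomorphy uniting that clade.
Most parsimonious ingroup topology: (((Lineage V,Lineage M),(Lineage Z,Lineage W)),(Lineage G,Lineage N)).
Changes per character on this tree: Trait 1: 1; Trait 2: 1; Trait 3: 1; Trait 4: 2; Trait 5: 1; Trait 6: 1; Trait 7: 1.
Total = 8.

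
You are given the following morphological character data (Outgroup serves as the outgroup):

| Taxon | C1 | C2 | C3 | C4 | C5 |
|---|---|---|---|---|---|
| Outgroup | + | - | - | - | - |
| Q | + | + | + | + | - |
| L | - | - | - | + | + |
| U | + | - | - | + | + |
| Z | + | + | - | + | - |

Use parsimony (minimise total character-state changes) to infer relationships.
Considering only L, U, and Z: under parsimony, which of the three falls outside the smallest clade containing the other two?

Z

Character polarity is set by the outgroup: the derived state is whichever differs from the outgroup's state, so for C1 the derived state is '-', and for the remaining characters it is '+'.
C1 (derived state '-') is unique to L (autapomorphy; uninformative for grouping).
C2 (derived state '+') is shared by Q and Z — a synapomorphy uniting that clade.
C3 (derived state '+') is unique to Q (autapomorphy; uninformative for grouping).
C4 (derived state '+') is shared by all ingroup taxa — unites the whole ingroup.
Only L and U show the derived state '+' for C5, supporting them as a clade.
Most parsimonious ingroup topology: ((Q,Z),(L,U)).
U and L share a more recent common ancestor with each other than either does with Z, so Z is the least closely related of the three.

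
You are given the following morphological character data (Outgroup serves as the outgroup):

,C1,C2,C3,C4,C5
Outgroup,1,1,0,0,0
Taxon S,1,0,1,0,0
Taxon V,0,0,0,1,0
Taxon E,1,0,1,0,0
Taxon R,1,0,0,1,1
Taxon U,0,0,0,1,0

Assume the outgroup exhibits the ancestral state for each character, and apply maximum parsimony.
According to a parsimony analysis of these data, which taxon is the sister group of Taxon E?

Character polarity is set by the outgroup: the derived state is whichever differs from the outgroup's state, so for C1, C2 the derived state is '0', and for the remaining characters it is '1'.
C1: derived state '0' in Taxon U and Taxon V only — synapomorphy for {Taxon U, Taxon V}.
C2 (derived state '0') is shared by all ingroup taxa — unites the whole ingroup.
C3 (derived state '1') is shared by Taxon E and Taxon S — a synapomorphy uniting that clade.
C4: derived state '1' in Taxon R, Taxon U, and Taxon V only — synapomorphy for {Taxon R, Taxon U, Taxon V}.
C5: derived state '1' in Taxon R only — an autapomorphy, so it tells us nothing about relationships among taxa.
Most parsimonious ingroup topology: ((Taxon S,Taxon E),((Taxon V,Taxon U),Taxon R)).
Taxon E and Taxon S form a cherry on this tree, so they are sister taxa.

Taxon S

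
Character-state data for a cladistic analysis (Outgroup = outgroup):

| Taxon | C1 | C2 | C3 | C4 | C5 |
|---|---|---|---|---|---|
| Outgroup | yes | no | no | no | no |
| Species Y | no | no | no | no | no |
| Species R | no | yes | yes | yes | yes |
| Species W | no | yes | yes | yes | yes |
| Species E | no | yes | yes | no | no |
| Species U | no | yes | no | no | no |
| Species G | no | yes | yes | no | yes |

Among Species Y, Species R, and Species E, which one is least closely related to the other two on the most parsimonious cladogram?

Species Y

Character polarity is set by the outgroup: the derived state is whichever differs from the outgroup's state, so for C1 the derived state is 'no', and for the remaining characters it is 'yes'.
All ingroup taxa share the derived state 'no' for C1; it defines the ingroup but does not resolve relationships within it.
C2 (derived state 'yes') is shared by Species E, Species G, Species R, Species U, and Species W — a synapomorphy uniting that clade.
C3 (derived state 'yes') is shared by Species E, Species G, Species R, and Species W — a synapomorphy uniting that clade.
Only Species R and Species W show the derived state 'yes' for C4, supporting them as a clade.
C5 (derived state 'yes') is shared by Species G, Species R, and Species W — a synapomorphy uniting that clade.
Most parsimonious ingroup topology: (Species Y,((((Species R,Species W),Species G),Species E),Species U)).
Species R and Species E share a more recent common ancestor with each other than either does with Species Y, so Species Y is the least closely related of the three.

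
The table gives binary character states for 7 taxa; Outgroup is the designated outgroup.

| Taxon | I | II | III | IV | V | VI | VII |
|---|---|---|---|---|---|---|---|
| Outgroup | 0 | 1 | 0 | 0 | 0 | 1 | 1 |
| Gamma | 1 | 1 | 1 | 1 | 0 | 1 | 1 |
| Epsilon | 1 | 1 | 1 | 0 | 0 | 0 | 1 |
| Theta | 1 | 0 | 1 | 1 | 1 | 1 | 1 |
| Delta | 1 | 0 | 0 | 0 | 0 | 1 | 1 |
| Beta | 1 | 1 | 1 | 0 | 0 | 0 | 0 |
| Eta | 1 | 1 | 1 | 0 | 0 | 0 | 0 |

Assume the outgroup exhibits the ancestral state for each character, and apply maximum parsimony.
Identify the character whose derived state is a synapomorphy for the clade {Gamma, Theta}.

Character polarity is set by the outgroup: the derived state is whichever differs from the outgroup's state, so for II, VI, VII the derived state is '0', and for the remaining characters it is '1'.
All ingroup taxa share the derived state '1' for I; it defines the ingroup but does not resolve relationships within it.
II (state '0') occurs in Delta and Theta but conflicts with the nesting implied by the other characters — most parsimoniously interpreted as homoplasy.
III (derived state '1') is shared by Beta, Epsilon, Eta, Gamma, and Theta — a synapomorphy uniting that clade.
Only Gamma and Theta show the derived state '1' for IV, supporting them as a clade.
V (derived state '1') is unique to Theta (autapomorphy; uninformative for grouping).
Only Beta, Epsilon, and Eta show the derived state '0' for VI, supporting them as a clade.
VII (derived state '0') is shared by Beta and Eta — a synapomorphy uniting that clade.
Most parsimonious ingroup topology: (((Gamma,Theta),(Epsilon,(Beta,Eta))),Delta).
The clade {Gamma, Theta} is supported by IV: its derived state '1' occurs in exactly those taxa and in no other taxon (including the outgroup).

IV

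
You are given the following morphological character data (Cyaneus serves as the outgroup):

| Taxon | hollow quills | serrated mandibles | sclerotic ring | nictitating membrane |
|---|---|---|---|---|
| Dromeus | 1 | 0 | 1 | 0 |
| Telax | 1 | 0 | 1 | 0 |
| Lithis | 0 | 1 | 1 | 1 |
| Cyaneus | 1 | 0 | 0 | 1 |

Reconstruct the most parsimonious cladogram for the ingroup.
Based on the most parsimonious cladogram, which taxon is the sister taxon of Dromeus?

Character polarity is set by the outgroup: the derived state is whichever differs from the outgroup's state, so for hollow quills, nictitating membrane the derived state is '0', and for the remaining characters it is '1'.
hollow quills: derived state '0' in Lithis only — an autapomorphy, so it tells us nothing about relationships among taxa.
serrated mandibles (derived state '1') is unique to Lithis (autapomorphy; uninformative for grouping).
sclerotic ring (derived state '1') is shared by all ingroup taxa — unites the whole ingroup.
nictitating membrane (derived state '0') is shared by Dromeus and Telax — a synapomorphy uniting that clade.
Most parsimonious ingroup topology: ((Dromeus,Telax),Lithis).
Dromeus and Telax form a cherry on this tree, so they are sister taxa.

Telax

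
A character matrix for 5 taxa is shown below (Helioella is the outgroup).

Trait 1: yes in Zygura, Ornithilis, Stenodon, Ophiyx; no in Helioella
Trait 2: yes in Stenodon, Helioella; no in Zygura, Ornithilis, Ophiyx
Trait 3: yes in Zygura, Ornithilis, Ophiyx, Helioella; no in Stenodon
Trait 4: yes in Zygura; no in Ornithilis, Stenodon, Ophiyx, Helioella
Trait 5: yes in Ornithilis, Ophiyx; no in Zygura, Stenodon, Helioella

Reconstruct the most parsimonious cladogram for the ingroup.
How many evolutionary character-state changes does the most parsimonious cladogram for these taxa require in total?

Character polarity is set by the outgroup: the derived state is whichever differs from the outgroup's state, so for Trait 2, Trait 3 the derived state is 'no', and for the remaining characters it is 'yes'.
Trait 1 (derived state 'yes') is shared by all ingroup taxa — unites the whole ingroup.
Trait 2 (derived state 'no') is shared by Ophiyx, Ornithilis, and Zygura — a synapomorphy uniting that clade.
Trait 3: derived state 'no' in Stenodon only — an autapomorphy, so it tells us nothing about relationships among taxa.
Trait 4 (derived state 'yes') is unique to Zygura (autapomorphy; uninformative for grouping).
Trait 5 (derived state 'yes') is shared by Ophiyx and Ornithilis — a synapomorphy uniting that clade.
Most parsimonious ingroup topology: (((Ophiyx,Ornithilis),Zygura),Stenodon).
Changes per character on this tree: Trait 1: 1; Trait 2: 1; Trait 3: 1; Trait 4: 1; Trait 5: 1.
Total = 5.

5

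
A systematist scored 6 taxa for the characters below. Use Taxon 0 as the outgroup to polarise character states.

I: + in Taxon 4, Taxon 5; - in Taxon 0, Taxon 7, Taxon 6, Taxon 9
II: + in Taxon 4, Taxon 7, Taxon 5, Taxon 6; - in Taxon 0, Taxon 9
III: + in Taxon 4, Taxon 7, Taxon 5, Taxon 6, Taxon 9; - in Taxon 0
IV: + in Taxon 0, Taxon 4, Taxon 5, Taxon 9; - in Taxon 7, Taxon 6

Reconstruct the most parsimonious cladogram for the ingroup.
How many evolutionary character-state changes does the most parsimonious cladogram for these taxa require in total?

Character polarity is set by the outgroup: the derived state is whichever differs from the outgroup's state, so for IV the derived state is '-', and for the remaining characters it is '+'.
I (derived state '+') is shared by Taxon 4 and Taxon 5 — a synapomorphy uniting that clade.
Only Taxon 4, Taxon 5, Taxon 6, and Taxon 7 show the derived state '+' for II, supporting them as a clade.
III (derived state '+') is shared by all ingroup taxa — unites the whole ingroup.
IV: derived state '-' in Taxon 6 and Taxon 7 only — synapomorphy for {Taxon 6, Taxon 7}.
Most parsimonious ingroup topology: (((Taxon 4,Taxon 5),(Taxon 7,Taxon 6)),Taxon 9).
Changes per character on this tree: I: 1; II: 1; III: 1; IV: 1.
Total = 4.

4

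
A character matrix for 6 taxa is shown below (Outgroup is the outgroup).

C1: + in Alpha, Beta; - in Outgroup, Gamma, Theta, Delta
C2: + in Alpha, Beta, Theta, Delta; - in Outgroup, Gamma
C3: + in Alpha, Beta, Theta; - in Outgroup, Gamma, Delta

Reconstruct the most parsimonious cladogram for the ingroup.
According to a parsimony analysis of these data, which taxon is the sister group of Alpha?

The outgroup has state '-' for every character, so '+' is the derived state throughout.
C1: derived state '+' in Alpha and Beta only — synapomorphy for {Alpha, Beta}.
C2 (derived state '+') is shared by Alpha, Beta, Delta, and Theta — a synapomorphy uniting that clade.
Only Alpha, Beta, and Theta show the derived state '+' for C3, supporting them as a clade.
Most parsimonious ingroup topology: ((((Alpha,Beta),Theta),Delta),Gamma).
Alpha and Beta form a cherry on this tree, so they are sister taxa.

Beta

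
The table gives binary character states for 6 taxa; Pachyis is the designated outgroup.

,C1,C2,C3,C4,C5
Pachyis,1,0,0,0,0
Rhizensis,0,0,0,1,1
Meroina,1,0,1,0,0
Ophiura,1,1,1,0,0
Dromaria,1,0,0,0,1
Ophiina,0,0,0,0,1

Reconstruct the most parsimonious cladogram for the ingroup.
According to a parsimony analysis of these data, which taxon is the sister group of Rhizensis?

Character polarity is set by the outgroup: the derived state is whichever differs from the outgroup's state, so for C1 the derived state is '0', and for the remaining characters it is '1'.
C1 (derived state '0') is shared by Ophiina and Rhizensis — a synapomorphy uniting that clade.
C2: derived state '1' in Ophiura only — an autapomorphy, so it tells us nothing about relationships among taxa.
C3: derived state '1' in Meroina and Ophiura only — synapomorphy for {Meroina, Ophiura}.
C4: derived state '1' in Rhizensis only — an autapomorphy, so it tells us nothing about relationships among taxa.
C5 (derived state '1') is shared by Dromaria, Ophiina, and Rhizensis — a synapomorphy uniting that clade.
Most parsimonious ingroup topology: (((Rhizensis,Ophiina),Dromaria),(Meroina,Ophiura)).
Rhizensis and Ophiina form a cherry on this tree, so they are sister taxa.

Ophiina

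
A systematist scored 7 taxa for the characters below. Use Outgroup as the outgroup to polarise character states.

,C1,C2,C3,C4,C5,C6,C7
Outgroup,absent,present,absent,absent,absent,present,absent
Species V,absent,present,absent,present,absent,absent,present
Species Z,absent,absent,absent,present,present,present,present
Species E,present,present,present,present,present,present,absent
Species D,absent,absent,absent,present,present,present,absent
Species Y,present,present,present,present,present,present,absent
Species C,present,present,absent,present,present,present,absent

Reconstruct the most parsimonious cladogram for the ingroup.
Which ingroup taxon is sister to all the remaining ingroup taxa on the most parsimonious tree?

Species V

Character polarity is set by the outgroup: the derived state is whichever differs from the outgroup's state, so for C2, C6 the derived state is 'absent', and for the remaining characters it is 'present'.
C1: derived state 'present' in Species C, Species E, and Species Y only — synapomorphy for {Species C, Species E, Species Y}.
Only Species D and Species Z show the derived state 'absent' for C2, supporting them as a clade.
C3 (derived state 'present') is shared by Species E and Species Y — a synapomorphy uniting that clade.
All ingroup taxa share the derived state 'present' for C4; it defines the ingroup but does not resolve relationships within it.
Only Species C, Species D, Species E, Species Y, and Species Z show the derived state 'present' for C5, supporting them as a clade.
C6: derived state 'absent' in Species V only — an autapomorphy, so it tells us nothing about relationships among taxa.
C7 (state 'present') occurs in Species V and Species Z but conflicts with the nesting implied by the other characters — most parsimoniously interpreted as homoplasy.
Most parsimonious ingroup topology: (Species V,((Species Z,Species D),((Species E,Species Y),Species C))).
Species V is sister to the clade containing all other ingroup taxa, so it is the earliest-diverging (most basal) ingroup lineage.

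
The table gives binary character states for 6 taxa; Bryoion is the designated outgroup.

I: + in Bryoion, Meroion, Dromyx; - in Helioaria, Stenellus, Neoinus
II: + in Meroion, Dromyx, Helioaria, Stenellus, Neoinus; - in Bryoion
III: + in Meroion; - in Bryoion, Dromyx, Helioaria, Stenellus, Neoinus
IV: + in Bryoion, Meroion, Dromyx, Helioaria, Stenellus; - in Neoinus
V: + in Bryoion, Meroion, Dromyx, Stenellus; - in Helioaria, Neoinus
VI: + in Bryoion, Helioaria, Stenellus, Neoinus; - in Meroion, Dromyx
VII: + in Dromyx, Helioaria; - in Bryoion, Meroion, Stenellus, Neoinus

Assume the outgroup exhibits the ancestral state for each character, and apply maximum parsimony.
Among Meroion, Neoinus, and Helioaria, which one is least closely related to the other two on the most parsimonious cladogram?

Character polarity is set by the outgroup: the derived state is whichever differs from the outgroup's state, so for I, IV, V, VI the derived state is '-', and for the remaining characters it is '+'.
Only Helioaria, Neoinus, and Stenellus show the derived state '-' for I, supporting them as a clade.
II (derived state '+') is shared by all ingroup taxa — unites the whole ingroup.
III (derived state '+') is unique to Meroion (autapomorphy; uninformative for grouping).
IV: derived state '-' in Neoinus only — an autapomorphy, so it tells us nothing about relationships among taxa.
V (derived state '-') is shared by Helioaria and Neoinus — a synapomorphy uniting that clade.
Only Dromyx and Meroion show the derived state '-' for VI, supporting them as a clade.
VII groups Dromyx and Helioaria, which is incompatible with the clades supported by the remaining characters; treating it as convergent (homoplasy) costs fewer steps than any alternative tree.
Most parsimonious ingroup topology: ((Meroion,Dromyx),((Helioaria,Neoinus),Stenellus)).
Helioaria and Neoinus share a more recent common ancestor with each other than either does with Meroion, so Meroion is the least closely related of the three.

Meroion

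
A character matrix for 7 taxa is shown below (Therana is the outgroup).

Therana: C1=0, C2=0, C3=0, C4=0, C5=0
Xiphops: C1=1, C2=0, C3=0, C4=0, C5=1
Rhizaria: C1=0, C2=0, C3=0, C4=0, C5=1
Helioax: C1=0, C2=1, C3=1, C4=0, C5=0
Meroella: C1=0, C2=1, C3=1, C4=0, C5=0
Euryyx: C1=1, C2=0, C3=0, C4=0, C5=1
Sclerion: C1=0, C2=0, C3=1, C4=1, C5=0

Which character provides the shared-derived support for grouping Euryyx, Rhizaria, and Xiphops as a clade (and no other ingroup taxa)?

The outgroup has state '0' for every character, so '1' is the derived state throughout.
C1 (derived state '1') is shared by Euryyx and Xiphops — a synapomorphy uniting that clade.
C2 (derived state '1') is shared by Helioax and Meroella — a synapomorphy uniting that clade.
C3 (derived state '1') is shared by Helioax, Meroella, and Sclerion — a synapomorphy uniting that clade.
C4: derived state '1' in Sclerion only — an autapomorphy, so it tells us nothing about relationships among taxa.
Only Euryyx, Rhizaria, and Xiphops show the derived state '1' for C5, supporting them as a clade.
Most parsimonious ingroup topology: (((Xiphops,Euryyx),Rhizaria),((Helioax,Meroella),Sclerion)).
The clade {Euryyx, Rhizaria, Xiphops} is supported by C5: its derived state '1' occurs in exactly those taxa and in no other taxon (including the outgroup).

C5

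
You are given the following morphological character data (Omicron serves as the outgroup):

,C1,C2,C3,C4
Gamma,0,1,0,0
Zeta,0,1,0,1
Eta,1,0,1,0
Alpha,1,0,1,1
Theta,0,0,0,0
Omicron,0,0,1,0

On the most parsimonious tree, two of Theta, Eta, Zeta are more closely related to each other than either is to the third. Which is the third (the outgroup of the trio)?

Character polarity is set by the outgroup: the derived state is whichever differs from the outgroup's state, so for C3 the derived state is '0', and for the remaining characters it is '1'.
Only Alpha and Eta show the derived state '1' for C1, supporting them as a clade.
C2: derived state '1' in Gamma and Zeta only — synapomorphy for {Gamma, Zeta}.
Only Gamma, Theta, and Zeta show the derived state '0' for C3, supporting them as a clade.
C4 (state '1') occurs in Alpha and Zeta but conflicts with the nesting implied by the other characters — most parsimoniously interpreted as homoplasy.
Most parsimonious ingroup topology: ((Alpha,Eta),((Zeta,Gamma),Theta)).
Theta and Zeta share a more recent common ancestor with each other than either does with Eta, so Eta is the least closely related of the three.

Eta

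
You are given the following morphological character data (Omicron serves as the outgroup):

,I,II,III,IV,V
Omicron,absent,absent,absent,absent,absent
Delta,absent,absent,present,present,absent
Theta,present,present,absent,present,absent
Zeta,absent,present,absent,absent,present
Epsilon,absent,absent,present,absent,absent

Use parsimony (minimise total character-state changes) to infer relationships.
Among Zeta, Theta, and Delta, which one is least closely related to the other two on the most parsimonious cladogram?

Delta

The outgroup has state 'absent' for every character, so 'present' is the derived state throughout.
I: derived state 'present' in Theta only — an autapomorphy, so it tells us nothing about relationships among taxa.
Only Theta and Zeta show the derived state 'present' for II, supporting them as a clade.
III: derived state 'present' in Delta and Epsilon only — synapomorphy for {Delta, Epsilon}.
IV (state 'present') occurs in Delta and Theta but conflicts with the nesting implied by the other characters — most parsimoniously interpreted as homoplasy.
V: derived state 'present' in Zeta only — an autapomorphy, so it tells us nothing about relationships among taxa.
Most parsimonious ingroup topology: ((Delta,Epsilon),(Theta,Zeta)).
Theta and Zeta share a more recent common ancestor with each other than either does with Delta, so Delta is the least closely related of the three.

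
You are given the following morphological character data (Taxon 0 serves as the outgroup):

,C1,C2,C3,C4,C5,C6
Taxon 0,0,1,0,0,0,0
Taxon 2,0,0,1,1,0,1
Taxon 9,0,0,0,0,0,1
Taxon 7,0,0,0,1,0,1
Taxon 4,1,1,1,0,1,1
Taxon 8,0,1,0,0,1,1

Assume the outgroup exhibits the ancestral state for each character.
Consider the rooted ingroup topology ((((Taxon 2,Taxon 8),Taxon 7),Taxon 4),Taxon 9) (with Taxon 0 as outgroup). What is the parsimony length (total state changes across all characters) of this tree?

Map each character onto ((((Taxon 2,Taxon 8),Taxon 7),Taxon 4),Taxon 9) (rooted by Taxon 0) and count the minimum state changes it requires (Fitch parsimony):
C1: 1; C2: 3; C3: 2; C4: 2; C5: 2; C6: 1.
Total tree length = 11.

11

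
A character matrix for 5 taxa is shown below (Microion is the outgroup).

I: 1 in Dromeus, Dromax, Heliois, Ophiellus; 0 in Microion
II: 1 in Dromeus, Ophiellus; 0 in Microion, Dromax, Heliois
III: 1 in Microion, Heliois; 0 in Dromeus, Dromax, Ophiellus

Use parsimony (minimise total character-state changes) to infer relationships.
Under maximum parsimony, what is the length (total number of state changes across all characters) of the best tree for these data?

3

Character polarity is set by the outgroup: the derived state is whichever differs from the outgroup's state, so for III the derived state is '0', and for the remaining characters it is '1'.
All ingroup taxa share the derived state '1' for I; it defines the ingroup but does not resolve relationships within it.
Only Dromeus and Ophiellus show the derived state '1' for II, supporting them as a clade.
Only Dromax, Dromeus, and Ophiellus show the derived state '0' for III, supporting them as a clade.
Most parsimonious ingroup topology: (((Dromeus,Ophiellus),Dromax),Heliois).
Changes per character on this tree: I: 1; II: 1; III: 1.
Total = 3.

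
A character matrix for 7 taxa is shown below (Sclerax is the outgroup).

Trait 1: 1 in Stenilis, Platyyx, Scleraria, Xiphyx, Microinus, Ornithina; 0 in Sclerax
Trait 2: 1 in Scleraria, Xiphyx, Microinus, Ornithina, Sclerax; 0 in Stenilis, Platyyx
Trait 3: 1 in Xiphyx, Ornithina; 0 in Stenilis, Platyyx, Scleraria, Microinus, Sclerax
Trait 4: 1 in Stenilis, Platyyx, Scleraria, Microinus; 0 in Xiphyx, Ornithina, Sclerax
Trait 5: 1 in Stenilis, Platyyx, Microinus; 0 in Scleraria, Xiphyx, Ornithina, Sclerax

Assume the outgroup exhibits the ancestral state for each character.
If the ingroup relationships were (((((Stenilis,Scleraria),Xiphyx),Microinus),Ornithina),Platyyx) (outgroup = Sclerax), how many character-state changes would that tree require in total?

11

Map each character onto (((((Stenilis,Scleraria),Xiphyx),Microinus),Ornithina),Platyyx) (rooted by Sclerax) and count the minimum state changes it requires (Fitch parsimony):
Trait 1: 1; Trait 2: 2; Trait 3: 2; Trait 4: 3; Trait 5: 3.
Total tree length = 11.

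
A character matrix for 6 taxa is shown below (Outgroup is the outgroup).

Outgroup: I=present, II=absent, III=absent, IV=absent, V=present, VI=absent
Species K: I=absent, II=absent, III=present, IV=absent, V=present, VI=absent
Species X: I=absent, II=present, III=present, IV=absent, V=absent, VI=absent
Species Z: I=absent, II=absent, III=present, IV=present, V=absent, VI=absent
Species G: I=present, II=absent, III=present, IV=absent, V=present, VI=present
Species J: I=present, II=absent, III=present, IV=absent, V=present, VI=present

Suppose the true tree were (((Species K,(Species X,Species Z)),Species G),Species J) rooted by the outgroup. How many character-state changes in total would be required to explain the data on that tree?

Map each character onto (((Species K,(Species X,Species Z)),Species G),Species J) (rooted by Outgroup) and count the minimum state changes it requires (Fitch parsimony):
I: 1; II: 1; III: 1; IV: 1; V: 1; VI: 2.
Total tree length = 7.

7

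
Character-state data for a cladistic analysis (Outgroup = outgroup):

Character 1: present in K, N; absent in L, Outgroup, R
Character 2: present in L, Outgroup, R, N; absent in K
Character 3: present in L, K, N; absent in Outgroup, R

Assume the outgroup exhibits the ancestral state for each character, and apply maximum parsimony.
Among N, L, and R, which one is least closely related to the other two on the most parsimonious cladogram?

R

Character polarity is set by the outgroup: the derived state is whichever differs from the outgroup's state, so for Character 2 the derived state is 'absent', and for the remaining characters it is 'present'.
Character 1 (derived state 'present') is shared by K and N — a synapomorphy uniting that clade.
Character 2: derived state 'absent' in K only — an autapomorphy, so it tells us nothing about relationships among taxa.
Only K, L, and N show the derived state 'present' for Character 3, supporting them as a clade.
Most parsimonious ingroup topology: (((K,N),L),R).
N and L share a more recent common ancestor with each other than either does with R, so R is the least closely related of the three.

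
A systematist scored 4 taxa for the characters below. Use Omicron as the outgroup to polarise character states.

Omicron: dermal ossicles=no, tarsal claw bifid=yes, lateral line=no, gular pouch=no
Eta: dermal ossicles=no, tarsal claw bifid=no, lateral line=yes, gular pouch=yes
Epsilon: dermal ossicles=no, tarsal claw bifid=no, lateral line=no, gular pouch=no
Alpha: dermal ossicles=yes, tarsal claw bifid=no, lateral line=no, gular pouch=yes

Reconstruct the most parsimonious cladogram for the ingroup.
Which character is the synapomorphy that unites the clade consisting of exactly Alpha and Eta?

gular pouch

Character polarity is set by the outgroup: the derived state is whichever differs from the outgroup's state, so for tarsal claw bifid the derived state is 'no', and for the remaining characters it is 'yes'.
dermal ossicles: derived state 'yes' in Alpha only — an autapomorphy, so it tells us nothing about relationships among taxa.
All ingroup taxa share the derived state 'no' for tarsal claw bifid; it defines the ingroup but does not resolve relationships within it.
lateral line: derived state 'yes' in Eta only — an autapomorphy, so it tells us nothing about relationships among taxa.
Only Alpha and Eta show the derived state 'yes' for gular pouch, supporting them as a clade.
Most parsimonious ingroup topology: ((Eta,Alpha),Epsilon).
The clade {Alpha, Eta} is supported by gular pouch: its derived state 'yes' occurs in exactly those taxa and in no other taxon (including the outgroup).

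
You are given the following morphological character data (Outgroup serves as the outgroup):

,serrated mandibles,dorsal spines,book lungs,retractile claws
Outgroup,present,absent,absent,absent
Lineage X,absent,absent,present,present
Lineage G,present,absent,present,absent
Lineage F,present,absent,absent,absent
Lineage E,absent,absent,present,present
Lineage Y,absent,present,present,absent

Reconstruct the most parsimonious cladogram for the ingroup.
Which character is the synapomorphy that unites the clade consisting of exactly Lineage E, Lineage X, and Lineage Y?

serrated mandibles

Character polarity is set by the outgroup: the derived state is whichever differs from the outgroup's state, so for serrated mandibles the derived state is 'absent', and for the remaining characters it is 'present'.
Only Lineage E, Lineage X, and Lineage Y show the derived state 'absent' for serrated mandibles, supporting them as a clade.
dorsal spines (derived state 'present') is unique to Lineage Y (autapomorphy; uninformative for grouping).
book lungs (derived state 'present') is shared by Lineage E, Lineage G, Lineage X, and Lineage Y — a synapomorphy uniting that clade.
retractile claws (derived state 'present') is shared by Lineage E and Lineage X — a synapomorphy uniting that clade.
Most parsimonious ingroup topology: ((((Lineage X,Lineage E),Lineage Y),Lineage G),Lineage F).
The clade {Lineage E, Lineage X, Lineage Y} is supported by serrated mandibles: its derived state 'absent' occurs in exactly those taxa and in no other taxon (including the outgroup).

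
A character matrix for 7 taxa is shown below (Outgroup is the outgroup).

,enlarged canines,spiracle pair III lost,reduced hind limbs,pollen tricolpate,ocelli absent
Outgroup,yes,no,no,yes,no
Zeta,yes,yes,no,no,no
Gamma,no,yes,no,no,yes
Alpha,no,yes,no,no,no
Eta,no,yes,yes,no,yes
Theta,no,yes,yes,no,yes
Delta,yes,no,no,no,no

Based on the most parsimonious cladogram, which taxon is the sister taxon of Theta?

Character polarity is set by the outgroup: the derived state is whichever differs from the outgroup's state, so for enlarged canines, pollen tricolpate the derived state is 'no', and for the remaining characters it is 'yes'.
enlarged canines (derived state 'no') is shared by Alpha, Eta, Gamma, and Theta — a synapomorphy uniting that clade.
spiracle pair III lost (derived state 'yes') is shared by Alpha, Eta, Gamma, Theta, and Zeta — a synapomorphy uniting that clade.
reduced hind limbs (derived state 'yes') is shared by Eta and Theta — a synapomorphy uniting that clade.
pollen tricolpate (derived state 'no') is shared by all ingroup taxa — unites the whole ingroup.
Only Eta, Gamma, and Theta show the derived state 'yes' for ocelli absent, supporting them as a clade.
Most parsimonious ingroup topology: ((Zeta,((Gamma,(Eta,Theta)),Alpha)),Delta).
Theta and Eta form a cherry on this tree, so they are sister taxa.

Eta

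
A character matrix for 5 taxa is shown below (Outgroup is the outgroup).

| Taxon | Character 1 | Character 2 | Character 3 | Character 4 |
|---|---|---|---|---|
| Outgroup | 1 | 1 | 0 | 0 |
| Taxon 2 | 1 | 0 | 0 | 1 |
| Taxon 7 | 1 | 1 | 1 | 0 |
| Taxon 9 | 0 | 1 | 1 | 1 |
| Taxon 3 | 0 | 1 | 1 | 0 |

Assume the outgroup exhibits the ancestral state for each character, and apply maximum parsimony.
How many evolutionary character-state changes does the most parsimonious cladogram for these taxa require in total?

5

Character polarity is set by the outgroup: the derived state is whichever differs from the outgroup's state, so for Character 1, Character 2 the derived state is '0', and for the remaining characters it is '1'.
Character 1: derived state '0' in Taxon 3 and Taxon 9 only — synapomorphy for {Taxon 3, Taxon 9}.
Character 2: derived state '0' in Taxon 2 only — an autapomorphy, so it tells us nothing about relationships among taxa.
Only Taxon 3, Taxon 7, and Taxon 9 show the derived state '1' for Character 3, supporting them as a clade.
Character 4 (state '1') occurs in Taxon 2 and Taxon 9 but conflicts with the nesting implied by the other characters — most parsimoniously interpreted as homoplasy.
Most parsimonious ingroup topology: (Taxon 2,(Taxon 7,(Taxon 9,Taxon 3))).
Changes per character on this tree: Character 1: 1; Character 2: 1; Character 3: 1; Character 4: 2.
Total = 5.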